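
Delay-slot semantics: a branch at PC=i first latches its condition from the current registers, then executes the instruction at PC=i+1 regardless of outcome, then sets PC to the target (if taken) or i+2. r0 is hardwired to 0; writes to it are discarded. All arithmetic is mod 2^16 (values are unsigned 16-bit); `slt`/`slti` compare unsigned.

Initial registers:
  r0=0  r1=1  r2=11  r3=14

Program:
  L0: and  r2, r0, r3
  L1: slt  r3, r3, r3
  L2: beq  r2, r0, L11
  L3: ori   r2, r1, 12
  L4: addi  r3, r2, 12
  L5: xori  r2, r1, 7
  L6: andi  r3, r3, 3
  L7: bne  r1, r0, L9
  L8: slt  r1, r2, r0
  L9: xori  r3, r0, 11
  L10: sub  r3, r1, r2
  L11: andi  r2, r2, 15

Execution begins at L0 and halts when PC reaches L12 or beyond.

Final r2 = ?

13

#0 and  r2, r0, r3 ; 0/1/0/14
#1 slt  r3, r3, r3 ; 0/1/0/0
#2 beq  r2, r0, L11 ; 0/1/0/0 ; →target
#3 ori   r2, r1, 12 ; 0/1/13/0
#11 andi  r2, r2, 15 ; 0/1/13/0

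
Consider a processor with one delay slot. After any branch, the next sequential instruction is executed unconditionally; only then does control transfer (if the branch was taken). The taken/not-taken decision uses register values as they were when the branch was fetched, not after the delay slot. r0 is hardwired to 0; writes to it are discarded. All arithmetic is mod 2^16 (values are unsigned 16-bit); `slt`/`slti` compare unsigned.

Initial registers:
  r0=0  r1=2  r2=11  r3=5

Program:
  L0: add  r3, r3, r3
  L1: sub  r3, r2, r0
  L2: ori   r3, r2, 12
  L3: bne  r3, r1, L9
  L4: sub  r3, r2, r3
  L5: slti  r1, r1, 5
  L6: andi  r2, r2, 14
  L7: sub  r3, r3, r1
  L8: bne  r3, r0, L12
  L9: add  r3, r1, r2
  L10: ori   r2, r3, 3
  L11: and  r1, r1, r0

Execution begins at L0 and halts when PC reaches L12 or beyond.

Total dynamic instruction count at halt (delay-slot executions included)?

8

[0] add  r3, r3, r3  →  {r0:0, r1:2, r2:11, r3:10}
[1] sub  r3, r2, r0  →  {r0:0, r1:2, r2:11, r3:11}
[2] ori   r3, r2, 12  →  {r0:0, r1:2, r2:11, r3:15}
[3] bne  r3, r1, L9  →  {r0:0, r1:2, r2:11, r3:15}  ⟨branch taken⟩
[4] sub  r3, r2, r3  →  {r0:0, r1:2, r2:11, r3:65532}
[9] add  r3, r1, r2  →  {r0:0, r1:2, r2:11, r3:13}
[10] ori   r2, r3, 3  →  {r0:0, r1:2, r2:15, r3:13}
[11] and  r1, r1, r0  →  {r0:0, r1:0, r2:15, r3:13}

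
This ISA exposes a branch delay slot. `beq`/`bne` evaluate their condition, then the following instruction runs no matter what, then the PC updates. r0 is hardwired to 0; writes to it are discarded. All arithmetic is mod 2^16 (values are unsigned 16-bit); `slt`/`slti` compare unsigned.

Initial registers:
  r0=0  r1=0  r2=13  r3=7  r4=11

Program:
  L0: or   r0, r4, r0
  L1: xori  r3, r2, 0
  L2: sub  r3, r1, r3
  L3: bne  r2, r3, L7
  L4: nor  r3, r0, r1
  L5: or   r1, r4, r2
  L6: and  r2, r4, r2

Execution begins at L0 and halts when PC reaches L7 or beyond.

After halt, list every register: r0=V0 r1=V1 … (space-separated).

[0] or   r0, r4, r0  →  {r0:0, r1:0, r2:13, r3:7, r4:11}
[1] xori  r3, r2, 0  →  {r0:0, r1:0, r2:13, r3:13, r4:11}
[2] sub  r3, r1, r3  →  {r0:0, r1:0, r2:13, r3:65523, r4:11}
[3] bne  r2, r3, L7  →  {r0:0, r1:0, r2:13, r3:65523, r4:11}  ⟨branch taken⟩
[4] nor  r3, r0, r1  →  {r0:0, r1:0, r2:13, r3:65535, r4:11}

r0=0 r1=0 r2=13 r3=65535 r4=11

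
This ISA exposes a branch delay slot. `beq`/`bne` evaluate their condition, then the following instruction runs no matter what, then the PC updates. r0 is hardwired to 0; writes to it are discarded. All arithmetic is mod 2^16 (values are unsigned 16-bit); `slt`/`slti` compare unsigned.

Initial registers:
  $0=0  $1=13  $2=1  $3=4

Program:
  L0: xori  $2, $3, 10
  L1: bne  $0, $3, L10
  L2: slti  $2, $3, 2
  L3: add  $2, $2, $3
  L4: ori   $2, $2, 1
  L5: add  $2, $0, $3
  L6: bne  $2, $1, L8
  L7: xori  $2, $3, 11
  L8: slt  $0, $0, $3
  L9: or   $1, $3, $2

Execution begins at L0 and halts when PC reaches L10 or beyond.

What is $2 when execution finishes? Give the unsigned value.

0

PC=0  xori  $2, $3, 10       | $0=0 $1=13 $2=14 $3=4
PC=1  bne  $0, $3, L10       | $0=0 $1=13 $2=14 $3=4  [TAKEN]
PC=2  slti  $2, $3, 2        | $0=0 $1=13 $2=0 $3=4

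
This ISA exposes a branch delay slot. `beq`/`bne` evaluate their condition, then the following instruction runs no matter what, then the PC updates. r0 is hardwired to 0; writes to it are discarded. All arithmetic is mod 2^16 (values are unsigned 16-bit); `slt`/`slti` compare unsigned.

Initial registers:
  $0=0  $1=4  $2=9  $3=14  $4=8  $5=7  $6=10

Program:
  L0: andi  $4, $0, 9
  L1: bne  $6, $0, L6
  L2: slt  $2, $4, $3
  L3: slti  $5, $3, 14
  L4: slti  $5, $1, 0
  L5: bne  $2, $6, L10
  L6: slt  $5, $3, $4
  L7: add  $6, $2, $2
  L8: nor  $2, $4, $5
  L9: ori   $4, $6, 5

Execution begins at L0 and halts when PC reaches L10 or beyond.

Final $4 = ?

#0 andi  $4, $0, 9 ; 0/4/9/14/0/7/10
#1 bne  $6, $0, L6 ; 0/4/9/14/0/7/10 ; →target
#2 slt  $2, $4, $3 ; 0/4/1/14/0/7/10
#6 slt  $5, $3, $4 ; 0/4/1/14/0/0/10
#7 add  $6, $2, $2 ; 0/4/1/14/0/0/2
#8 nor  $2, $4, $5 ; 0/4/65535/14/0/0/2
#9 ori   $4, $6, 5 ; 0/4/65535/14/7/0/2

7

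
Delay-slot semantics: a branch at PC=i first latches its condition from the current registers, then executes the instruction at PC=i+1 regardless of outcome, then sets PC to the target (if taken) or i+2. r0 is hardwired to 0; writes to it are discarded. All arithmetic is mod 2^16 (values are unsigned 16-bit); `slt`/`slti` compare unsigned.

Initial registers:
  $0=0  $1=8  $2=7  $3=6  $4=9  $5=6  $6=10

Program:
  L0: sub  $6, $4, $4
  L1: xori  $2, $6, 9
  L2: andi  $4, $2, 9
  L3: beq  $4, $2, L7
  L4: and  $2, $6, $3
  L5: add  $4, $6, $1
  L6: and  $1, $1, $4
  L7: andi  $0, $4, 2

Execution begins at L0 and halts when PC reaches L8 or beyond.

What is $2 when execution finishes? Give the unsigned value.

0

[0] sub  $6, $4, $4  →  {$0:0, $1:8, $2:7, $3:6, $4:9, $5:6, $6:0}
[1] xori  $2, $6, 9  →  {$0:0, $1:8, $2:9, $3:6, $4:9, $5:6, $6:0}
[2] andi  $4, $2, 9  →  {$0:0, $1:8, $2:9, $3:6, $4:9, $5:6, $6:0}
[3] beq  $4, $2, L7  →  {$0:0, $1:8, $2:9, $3:6, $4:9, $5:6, $6:0}  ⟨branch taken⟩
[4] and  $2, $6, $3  →  {$0:0, $1:8, $2:0, $3:6, $4:9, $5:6, $6:0}
[7] andi  $0, $4, 2  →  {$0:0, $1:8, $2:0, $3:6, $4:9, $5:6, $6:0}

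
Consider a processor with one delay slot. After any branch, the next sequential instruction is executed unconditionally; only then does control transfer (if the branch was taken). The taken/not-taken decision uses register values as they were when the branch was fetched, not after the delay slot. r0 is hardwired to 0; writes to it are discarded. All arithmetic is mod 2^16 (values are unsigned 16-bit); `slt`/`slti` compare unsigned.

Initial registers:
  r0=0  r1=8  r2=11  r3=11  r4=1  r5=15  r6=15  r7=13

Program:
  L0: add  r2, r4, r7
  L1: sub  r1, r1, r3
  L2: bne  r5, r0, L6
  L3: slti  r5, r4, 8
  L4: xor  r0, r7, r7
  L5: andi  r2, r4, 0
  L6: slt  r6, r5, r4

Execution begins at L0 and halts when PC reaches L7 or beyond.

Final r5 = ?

1

#0 add  r2, r4, r7 ; 0/8/14/11/1/15/15/13
#1 sub  r1, r1, r3 ; 0/65533/14/11/1/15/15/13
#2 bne  r5, r0, L6 ; 0/65533/14/11/1/15/15/13 ; →target
#3 slti  r5, r4, 8 ; 0/65533/14/11/1/1/15/13
#6 slt  r6, r5, r4 ; 0/65533/14/11/1/1/0/13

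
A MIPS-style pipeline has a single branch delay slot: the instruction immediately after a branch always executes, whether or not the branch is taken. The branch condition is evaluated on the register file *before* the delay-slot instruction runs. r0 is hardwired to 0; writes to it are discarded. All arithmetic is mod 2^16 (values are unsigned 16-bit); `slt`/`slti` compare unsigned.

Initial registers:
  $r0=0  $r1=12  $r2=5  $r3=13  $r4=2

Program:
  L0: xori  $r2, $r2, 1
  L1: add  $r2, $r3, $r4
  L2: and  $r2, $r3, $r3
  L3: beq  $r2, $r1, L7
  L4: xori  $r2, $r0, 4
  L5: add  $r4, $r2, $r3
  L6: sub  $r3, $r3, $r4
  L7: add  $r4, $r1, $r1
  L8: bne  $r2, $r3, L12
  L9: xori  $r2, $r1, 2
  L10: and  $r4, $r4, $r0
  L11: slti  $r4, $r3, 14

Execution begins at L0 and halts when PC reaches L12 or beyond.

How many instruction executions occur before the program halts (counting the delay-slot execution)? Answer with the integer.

10

[0] xori  $r2, $r2, 1  →  {$r0:0, $r1:12, $r2:4, $r3:13, $r4:2}
[1] add  $r2, $r3, $r4  →  {$r0:0, $r1:12, $r2:15, $r3:13, $r4:2}
[2] and  $r2, $r3, $r3  →  {$r0:0, $r1:12, $r2:13, $r3:13, $r4:2}
[3] beq  $r2, $r1, L7  →  {$r0:0, $r1:12, $r2:13, $r3:13, $r4:2}  ⟨branch fallthrough⟩
[4] xori  $r2, $r0, 4  →  {$r0:0, $r1:12, $r2:4, $r3:13, $r4:2}
[5] add  $r4, $r2, $r3  →  {$r0:0, $r1:12, $r2:4, $r3:13, $r4:17}
[6] sub  $r3, $r3, $r4  →  {$r0:0, $r1:12, $r2:4, $r3:65532, $r4:17}
[7] add  $r4, $r1, $r1  →  {$r0:0, $r1:12, $r2:4, $r3:65532, $r4:24}
[8] bne  $r2, $r3, L12  →  {$r0:0, $r1:12, $r2:4, $r3:65532, $r4:24}  ⟨branch taken⟩
[9] xori  $r2, $r1, 2  →  {$r0:0, $r1:12, $r2:14, $r3:65532, $r4:24}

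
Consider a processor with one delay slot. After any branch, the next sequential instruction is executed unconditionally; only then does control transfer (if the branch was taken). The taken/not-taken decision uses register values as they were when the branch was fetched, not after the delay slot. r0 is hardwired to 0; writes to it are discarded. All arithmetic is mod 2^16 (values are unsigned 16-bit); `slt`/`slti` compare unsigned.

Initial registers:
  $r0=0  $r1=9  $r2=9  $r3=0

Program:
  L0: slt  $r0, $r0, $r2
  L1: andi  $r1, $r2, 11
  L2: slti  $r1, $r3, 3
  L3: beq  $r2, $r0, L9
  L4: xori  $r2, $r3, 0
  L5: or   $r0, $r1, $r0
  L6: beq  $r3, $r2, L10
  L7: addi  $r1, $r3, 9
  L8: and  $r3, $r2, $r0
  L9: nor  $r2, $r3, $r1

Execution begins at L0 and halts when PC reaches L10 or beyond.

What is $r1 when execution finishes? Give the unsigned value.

PC=0  slt  $r0, $r0, $r2     | $r0=0 $r1=9 $r2=9 $r3=0
PC=1  andi  $r1, $r2, 11     | $r0=0 $r1=9 $r2=9 $r3=0
PC=2  slti  $r1, $r3, 3      | $r0=0 $r1=1 $r2=9 $r3=0
PC=3  beq  $r2, $r0, L9      | $r0=0 $r1=1 $r2=9 $r3=0  [not taken]
PC=4  xori  $r2, $r3, 0      | $r0=0 $r1=1 $r2=0 $r3=0
PC=5  or   $r0, $r1, $r0     | $r0=0 $r1=1 $r2=0 $r3=0
PC=6  beq  $r3, $r2, L10     | $r0=0 $r1=1 $r2=0 $r3=0  [TAKEN]
PC=7  addi  $r1, $r3, 9      | $r0=0 $r1=9 $r2=0 $r3=0

9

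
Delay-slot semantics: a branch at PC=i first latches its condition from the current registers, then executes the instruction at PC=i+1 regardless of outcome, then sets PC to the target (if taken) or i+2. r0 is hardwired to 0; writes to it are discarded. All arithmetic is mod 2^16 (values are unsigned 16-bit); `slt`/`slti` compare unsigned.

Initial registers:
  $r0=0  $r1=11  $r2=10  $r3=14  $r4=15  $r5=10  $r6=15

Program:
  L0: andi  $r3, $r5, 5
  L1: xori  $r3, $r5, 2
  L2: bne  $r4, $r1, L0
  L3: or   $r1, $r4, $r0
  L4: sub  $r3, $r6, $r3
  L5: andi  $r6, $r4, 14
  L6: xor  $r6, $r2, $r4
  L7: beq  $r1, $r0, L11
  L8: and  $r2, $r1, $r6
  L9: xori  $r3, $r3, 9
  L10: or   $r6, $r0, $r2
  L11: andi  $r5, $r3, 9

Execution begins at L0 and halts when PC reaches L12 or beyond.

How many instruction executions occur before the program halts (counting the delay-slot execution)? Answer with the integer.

16

[0] andi  $r3, $r5, 5  →  {$r0:0, $r1:11, $r2:10, $r3:0, $r4:15, $r5:10, $r6:15}
[1] xori  $r3, $r5, 2  →  {$r0:0, $r1:11, $r2:10, $r3:8, $r4:15, $r5:10, $r6:15}
[2] bne  $r4, $r1, L0  →  {$r0:0, $r1:11, $r2:10, $r3:8, $r4:15, $r5:10, $r6:15}  ⟨branch taken⟩
[3] or   $r1, $r4, $r0  →  {$r0:0, $r1:15, $r2:10, $r3:8, $r4:15, $r5:10, $r6:15}
[0] andi  $r3, $r5, 5  →  {$r0:0, $r1:15, $r2:10, $r3:0, $r4:15, $r5:10, $r6:15}
[1] xori  $r3, $r5, 2  →  {$r0:0, $r1:15, $r2:10, $r3:8, $r4:15, $r5:10, $r6:15}
[2] bne  $r4, $r1, L0  →  {$r0:0, $r1:15, $r2:10, $r3:8, $r4:15, $r5:10, $r6:15}  ⟨branch fallthrough⟩
[3] or   $r1, $r4, $r0  →  {$r0:0, $r1:15, $r2:10, $r3:8, $r4:15, $r5:10, $r6:15}
[4] sub  $r3, $r6, $r3  →  {$r0:0, $r1:15, $r2:10, $r3:7, $r4:15, $r5:10, $r6:15}
[5] andi  $r6, $r4, 14  →  {$r0:0, $r1:15, $r2:10, $r3:7, $r4:15, $r5:10, $r6:14}
[6] xor  $r6, $r2, $r4  →  {$r0:0, $r1:15, $r2:10, $r3:7, $r4:15, $r5:10, $r6:5}
[7] beq  $r1, $r0, L11  →  {$r0:0, $r1:15, $r2:10, $r3:7, $r4:15, $r5:10, $r6:5}  ⟨branch fallthrough⟩
[8] and  $r2, $r1, $r6  →  {$r0:0, $r1:15, $r2:5, $r3:7, $r4:15, $r5:10, $r6:5}
[9] xori  $r3, $r3, 9  →  {$r0:0, $r1:15, $r2:5, $r3:14, $r4:15, $r5:10, $r6:5}
[10] or   $r6, $r0, $r2  →  {$r0:0, $r1:15, $r2:5, $r3:14, $r4:15, $r5:10, $r6:5}
[11] andi  $r5, $r3, 9  →  {$r0:0, $r1:15, $r2:5, $r3:14, $r4:15, $r5:8, $r6:5}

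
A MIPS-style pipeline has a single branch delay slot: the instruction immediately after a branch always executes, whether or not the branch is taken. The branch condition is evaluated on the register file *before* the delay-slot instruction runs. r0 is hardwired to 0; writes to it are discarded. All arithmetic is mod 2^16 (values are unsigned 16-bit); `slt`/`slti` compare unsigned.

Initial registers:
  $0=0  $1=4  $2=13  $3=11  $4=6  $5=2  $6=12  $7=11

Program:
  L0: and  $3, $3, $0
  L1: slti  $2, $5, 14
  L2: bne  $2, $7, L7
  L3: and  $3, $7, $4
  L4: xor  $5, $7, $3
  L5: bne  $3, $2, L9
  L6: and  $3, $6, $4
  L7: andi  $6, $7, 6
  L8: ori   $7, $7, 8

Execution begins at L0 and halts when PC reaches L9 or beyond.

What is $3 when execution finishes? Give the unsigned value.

2

#0 and  $3, $3, $0 ; 0/4/13/0/6/2/12/11
#1 slti  $2, $5, 14 ; 0/4/1/0/6/2/12/11
#2 bne  $2, $7, L7 ; 0/4/1/0/6/2/12/11 ; →target
#3 and  $3, $7, $4 ; 0/4/1/2/6/2/12/11
#7 andi  $6, $7, 6 ; 0/4/1/2/6/2/2/11
#8 ori   $7, $7, 8 ; 0/4/1/2/6/2/2/11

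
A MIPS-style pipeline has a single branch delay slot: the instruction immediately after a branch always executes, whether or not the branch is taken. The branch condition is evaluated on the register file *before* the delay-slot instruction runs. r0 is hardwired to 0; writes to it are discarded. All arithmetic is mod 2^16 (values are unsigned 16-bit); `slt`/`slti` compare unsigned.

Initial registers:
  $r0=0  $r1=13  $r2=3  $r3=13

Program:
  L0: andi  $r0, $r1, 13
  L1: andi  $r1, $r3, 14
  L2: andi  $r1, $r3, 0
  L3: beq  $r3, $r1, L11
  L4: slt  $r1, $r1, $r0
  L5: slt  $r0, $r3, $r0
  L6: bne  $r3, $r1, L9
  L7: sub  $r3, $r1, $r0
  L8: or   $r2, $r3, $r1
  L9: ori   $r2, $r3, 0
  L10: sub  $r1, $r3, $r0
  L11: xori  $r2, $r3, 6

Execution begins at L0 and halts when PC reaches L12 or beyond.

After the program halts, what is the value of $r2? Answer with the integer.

6

#0 andi  $r0, $r1, 13 ; 0/13/3/13
#1 andi  $r1, $r3, 14 ; 0/12/3/13
#2 andi  $r1, $r3, 0 ; 0/0/3/13
#3 beq  $r3, $r1, L11 ; 0/0/3/13 ; →fallthru
#4 slt  $r1, $r1, $r0 ; 0/0/3/13
#5 slt  $r0, $r3, $r0 ; 0/0/3/13
#6 bne  $r3, $r1, L9 ; 0/0/3/13 ; →target
#7 sub  $r3, $r1, $r0 ; 0/0/3/0
#9 ori   $r2, $r3, 0 ; 0/0/0/0
#10 sub  $r1, $r3, $r0 ; 0/0/0/0
#11 xori  $r2, $r3, 6 ; 0/0/6/0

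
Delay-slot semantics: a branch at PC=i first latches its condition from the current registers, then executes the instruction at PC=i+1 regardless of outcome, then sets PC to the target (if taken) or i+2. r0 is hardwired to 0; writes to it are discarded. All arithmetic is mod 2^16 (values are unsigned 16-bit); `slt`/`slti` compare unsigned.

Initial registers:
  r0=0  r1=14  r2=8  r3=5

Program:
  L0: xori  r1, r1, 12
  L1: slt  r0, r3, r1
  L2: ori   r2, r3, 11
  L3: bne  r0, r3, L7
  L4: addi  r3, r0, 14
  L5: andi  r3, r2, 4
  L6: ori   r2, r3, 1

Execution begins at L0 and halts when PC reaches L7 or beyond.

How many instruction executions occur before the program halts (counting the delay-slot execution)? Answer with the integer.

[0] xori  r1, r1, 12  →  {r0:0, r1:2, r2:8, r3:5}
[1] slt  r0, r3, r1  →  {r0:0, r1:2, r2:8, r3:5}
[2] ori   r2, r3, 11  →  {r0:0, r1:2, r2:15, r3:5}
[3] bne  r0, r3, L7  →  {r0:0, r1:2, r2:15, r3:5}  ⟨branch taken⟩
[4] addi  r3, r0, 14  →  {r0:0, r1:2, r2:15, r3:14}

5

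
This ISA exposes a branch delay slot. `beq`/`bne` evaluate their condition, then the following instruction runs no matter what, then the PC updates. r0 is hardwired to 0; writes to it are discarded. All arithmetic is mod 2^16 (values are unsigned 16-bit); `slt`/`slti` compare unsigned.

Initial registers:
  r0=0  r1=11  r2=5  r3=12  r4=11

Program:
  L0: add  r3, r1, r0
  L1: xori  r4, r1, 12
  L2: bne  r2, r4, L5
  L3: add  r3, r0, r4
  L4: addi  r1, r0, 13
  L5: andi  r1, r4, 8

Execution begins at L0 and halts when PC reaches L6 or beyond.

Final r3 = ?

  step pc=0: add  r3, r1, r0  regs=(0,11,5,11,11)
  step pc=1: xori  r4, r1, 12  regs=(0,11,5,11,7)
  step pc=2: bne  r2, r4, L5  cond=T  regs=(0,11,5,11,7)
  step pc=3: add  r3, r0, r4  regs=(0,11,5,7,7)
  step pc=5: andi  r1, r4, 8  regs=(0,0,5,7,7)

7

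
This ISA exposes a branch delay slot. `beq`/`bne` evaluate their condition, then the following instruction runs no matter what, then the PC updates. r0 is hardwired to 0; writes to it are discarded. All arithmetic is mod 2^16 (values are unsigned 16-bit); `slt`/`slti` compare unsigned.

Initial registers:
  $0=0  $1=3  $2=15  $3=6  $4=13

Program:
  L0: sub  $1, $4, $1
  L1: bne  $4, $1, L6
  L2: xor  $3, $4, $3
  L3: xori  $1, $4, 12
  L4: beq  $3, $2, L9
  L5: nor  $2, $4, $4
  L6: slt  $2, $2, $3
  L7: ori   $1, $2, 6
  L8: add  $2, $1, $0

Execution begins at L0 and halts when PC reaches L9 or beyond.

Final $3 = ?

11

#0 sub  $1, $4, $1 ; 0/10/15/6/13
#1 bne  $4, $1, L6 ; 0/10/15/6/13 ; →target
#2 xor  $3, $4, $3 ; 0/10/15/11/13
#6 slt  $2, $2, $3 ; 0/10/0/11/13
#7 ori   $1, $2, 6 ; 0/6/0/11/13
#8 add  $2, $1, $0 ; 0/6/6/11/13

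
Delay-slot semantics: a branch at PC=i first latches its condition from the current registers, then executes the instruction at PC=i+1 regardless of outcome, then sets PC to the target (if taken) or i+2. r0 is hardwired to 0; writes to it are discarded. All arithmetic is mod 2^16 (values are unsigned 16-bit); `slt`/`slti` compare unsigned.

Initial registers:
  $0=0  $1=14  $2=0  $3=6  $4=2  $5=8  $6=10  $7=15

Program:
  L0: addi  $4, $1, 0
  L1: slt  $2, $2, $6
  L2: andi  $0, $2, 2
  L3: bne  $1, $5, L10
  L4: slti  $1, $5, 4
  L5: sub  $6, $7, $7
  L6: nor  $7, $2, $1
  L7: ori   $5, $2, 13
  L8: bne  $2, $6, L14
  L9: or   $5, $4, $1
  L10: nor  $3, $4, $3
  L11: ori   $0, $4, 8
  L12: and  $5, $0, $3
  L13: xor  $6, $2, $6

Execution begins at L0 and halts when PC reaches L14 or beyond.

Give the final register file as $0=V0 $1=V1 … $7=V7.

[0] addi  $4, $1, 0  →  {$0:0, $1:14, $2:0, $3:6, $4:14, $5:8, $6:10, $7:15}
[1] slt  $2, $2, $6  →  {$0:0, $1:14, $2:1, $3:6, $4:14, $5:8, $6:10, $7:15}
[2] andi  $0, $2, 2  →  {$0:0, $1:14, $2:1, $3:6, $4:14, $5:8, $6:10, $7:15}
[3] bne  $1, $5, L10  →  {$0:0, $1:14, $2:1, $3:6, $4:14, $5:8, $6:10, $7:15}  ⟨branch taken⟩
[4] slti  $1, $5, 4  →  {$0:0, $1:0, $2:1, $3:6, $4:14, $5:8, $6:10, $7:15}
[10] nor  $3, $4, $3  →  {$0:0, $1:0, $2:1, $3:65521, $4:14, $5:8, $6:10, $7:15}
[11] ori   $0, $4, 8  →  {$0:0, $1:0, $2:1, $3:65521, $4:14, $5:8, $6:10, $7:15}
[12] and  $5, $0, $3  →  {$0:0, $1:0, $2:1, $3:65521, $4:14, $5:0, $6:10, $7:15}
[13] xor  $6, $2, $6  →  {$0:0, $1:0, $2:1, $3:65521, $4:14, $5:0, $6:11, $7:15}

$0=0 $1=0 $2=1 $3=65521 $4=14 $5=0 $6=11 $7=15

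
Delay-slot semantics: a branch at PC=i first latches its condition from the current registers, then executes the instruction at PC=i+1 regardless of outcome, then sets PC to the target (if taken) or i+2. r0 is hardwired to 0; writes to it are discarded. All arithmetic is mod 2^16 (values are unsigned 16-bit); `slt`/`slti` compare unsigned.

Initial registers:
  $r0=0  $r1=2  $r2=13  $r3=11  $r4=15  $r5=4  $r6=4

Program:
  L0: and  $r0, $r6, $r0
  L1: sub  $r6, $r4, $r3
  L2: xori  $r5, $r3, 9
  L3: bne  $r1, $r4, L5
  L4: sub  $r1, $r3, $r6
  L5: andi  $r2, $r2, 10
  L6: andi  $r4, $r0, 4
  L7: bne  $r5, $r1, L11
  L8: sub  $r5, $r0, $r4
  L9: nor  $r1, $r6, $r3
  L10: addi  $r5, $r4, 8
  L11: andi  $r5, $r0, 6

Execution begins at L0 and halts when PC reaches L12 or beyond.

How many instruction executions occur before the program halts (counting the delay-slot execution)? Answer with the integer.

[0] and  $r0, $r6, $r0  →  {$r0:0, $r1:2, $r2:13, $r3:11, $r4:15, $r5:4, $r6:4}
[1] sub  $r6, $r4, $r3  →  {$r0:0, $r1:2, $r2:13, $r3:11, $r4:15, $r5:4, $r6:4}
[2] xori  $r5, $r3, 9  →  {$r0:0, $r1:2, $r2:13, $r3:11, $r4:15, $r5:2, $r6:4}
[3] bne  $r1, $r4, L5  →  {$r0:0, $r1:2, $r2:13, $r3:11, $r4:15, $r5:2, $r6:4}  ⟨branch taken⟩
[4] sub  $r1, $r3, $r6  →  {$r0:0, $r1:7, $r2:13, $r3:11, $r4:15, $r5:2, $r6:4}
[5] andi  $r2, $r2, 10  →  {$r0:0, $r1:7, $r2:8, $r3:11, $r4:15, $r5:2, $r6:4}
[6] andi  $r4, $r0, 4  →  {$r0:0, $r1:7, $r2:8, $r3:11, $r4:0, $r5:2, $r6:4}
[7] bne  $r5, $r1, L11  →  {$r0:0, $r1:7, $r2:8, $r3:11, $r4:0, $r5:2, $r6:4}  ⟨branch taken⟩
[8] sub  $r5, $r0, $r4  →  {$r0:0, $r1:7, $r2:8, $r3:11, $r4:0, $r5:0, $r6:4}
[11] andi  $r5, $r0, 6  →  {$r0:0, $r1:7, $r2:8, $r3:11, $r4:0, $r5:0, $r6:4}

10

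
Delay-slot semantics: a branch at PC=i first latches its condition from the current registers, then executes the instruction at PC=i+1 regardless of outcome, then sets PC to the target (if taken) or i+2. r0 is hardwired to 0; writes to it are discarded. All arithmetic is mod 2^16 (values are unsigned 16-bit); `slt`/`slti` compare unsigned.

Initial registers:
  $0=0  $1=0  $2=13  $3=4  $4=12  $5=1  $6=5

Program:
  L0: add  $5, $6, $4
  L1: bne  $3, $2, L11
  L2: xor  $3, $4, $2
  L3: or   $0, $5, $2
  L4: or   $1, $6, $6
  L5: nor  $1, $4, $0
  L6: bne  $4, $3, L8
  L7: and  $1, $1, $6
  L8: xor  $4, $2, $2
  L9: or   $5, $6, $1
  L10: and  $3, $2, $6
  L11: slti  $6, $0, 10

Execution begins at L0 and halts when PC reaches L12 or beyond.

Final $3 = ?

PC=0  add  $5, $6, $4        | $0=0 $1=0 $2=13 $3=4 $4=12 $5=17 $6=5
PC=1  bne  $3, $2, L11       | $0=0 $1=0 $2=13 $3=4 $4=12 $5=17 $6=5  [TAKEN]
PC=2  xor  $3, $4, $2        | $0=0 $1=0 $2=13 $3=1 $4=12 $5=17 $6=5
PC=11 slti  $6, $0, 10       | $0=0 $1=0 $2=13 $3=1 $4=12 $5=17 $6=1

1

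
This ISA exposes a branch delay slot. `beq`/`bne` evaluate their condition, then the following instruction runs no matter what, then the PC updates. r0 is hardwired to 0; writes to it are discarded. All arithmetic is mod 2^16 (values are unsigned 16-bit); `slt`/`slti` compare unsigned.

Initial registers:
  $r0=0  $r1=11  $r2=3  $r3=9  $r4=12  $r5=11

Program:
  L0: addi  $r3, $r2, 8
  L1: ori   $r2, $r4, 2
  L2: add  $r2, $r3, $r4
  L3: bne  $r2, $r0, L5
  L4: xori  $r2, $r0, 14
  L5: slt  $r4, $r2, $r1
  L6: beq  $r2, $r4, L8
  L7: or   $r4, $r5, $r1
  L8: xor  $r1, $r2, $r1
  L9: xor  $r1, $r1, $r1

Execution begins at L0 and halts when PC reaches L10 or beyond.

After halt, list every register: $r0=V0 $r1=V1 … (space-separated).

  step pc=0: addi  $r3, $r2, 8  regs=(0,11,3,11,12,11)
  step pc=1: ori   $r2, $r4, 2  regs=(0,11,14,11,12,11)
  step pc=2: add  $r2, $r3, $r4  regs=(0,11,23,11,12,11)
  step pc=3: bne  $r2, $r0, L5  cond=T  regs=(0,11,23,11,12,11)
  step pc=4: xori  $r2, $r0, 14  regs=(0,11,14,11,12,11)
  step pc=5: slt  $r4, $r2, $r1  regs=(0,11,14,11,0,11)
  step pc=6: beq  $r2, $r4, L8  cond=F  regs=(0,11,14,11,0,11)
  step pc=7: or   $r4, $r5, $r1  regs=(0,11,14,11,11,11)
  step pc=8: xor  $r1, $r2, $r1  regs=(0,5,14,11,11,11)
  step pc=9: xor  $r1, $r1, $r1  regs=(0,0,14,11,11,11)

$r0=0 $r1=0 $r2=14 $r3=11 $r4=11 $r5=11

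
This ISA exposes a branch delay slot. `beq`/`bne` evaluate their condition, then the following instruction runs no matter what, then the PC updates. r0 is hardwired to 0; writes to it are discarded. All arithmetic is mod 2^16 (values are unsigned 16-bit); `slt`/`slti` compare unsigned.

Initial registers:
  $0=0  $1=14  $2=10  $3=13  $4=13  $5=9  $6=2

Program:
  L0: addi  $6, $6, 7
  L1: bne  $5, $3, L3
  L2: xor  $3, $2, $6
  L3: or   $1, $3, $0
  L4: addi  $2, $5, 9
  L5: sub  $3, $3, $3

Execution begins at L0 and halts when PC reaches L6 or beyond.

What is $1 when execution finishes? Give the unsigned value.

3

[0] addi  $6, $6, 7  →  {$0:0, $1:14, $2:10, $3:13, $4:13, $5:9, $6:9}
[1] bne  $5, $3, L3  →  {$0:0, $1:14, $2:10, $3:13, $4:13, $5:9, $6:9}  ⟨branch taken⟩
[2] xor  $3, $2, $6  →  {$0:0, $1:14, $2:10, $3:3, $4:13, $5:9, $6:9}
[3] or   $1, $3, $0  →  {$0:0, $1:3, $2:10, $3:3, $4:13, $5:9, $6:9}
[4] addi  $2, $5, 9  →  {$0:0, $1:3, $2:18, $3:3, $4:13, $5:9, $6:9}
[5] sub  $3, $3, $3  →  {$0:0, $1:3, $2:18, $3:0, $4:13, $5:9, $6:9}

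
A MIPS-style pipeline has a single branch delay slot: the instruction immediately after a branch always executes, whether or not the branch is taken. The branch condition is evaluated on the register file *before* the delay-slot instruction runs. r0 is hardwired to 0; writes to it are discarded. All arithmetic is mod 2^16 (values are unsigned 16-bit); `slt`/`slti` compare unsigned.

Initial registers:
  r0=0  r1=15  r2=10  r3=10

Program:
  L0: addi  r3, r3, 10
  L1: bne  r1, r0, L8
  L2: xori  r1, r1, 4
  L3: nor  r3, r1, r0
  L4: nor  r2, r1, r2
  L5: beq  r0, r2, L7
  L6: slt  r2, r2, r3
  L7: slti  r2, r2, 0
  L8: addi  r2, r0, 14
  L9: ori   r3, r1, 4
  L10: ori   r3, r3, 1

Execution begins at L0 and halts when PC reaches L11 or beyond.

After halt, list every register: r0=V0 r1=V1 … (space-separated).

r0=0 r1=11 r2=14 r3=15

PC=0  addi  r3, r3, 10       | r0=0 r1=15 r2=10 r3=20
PC=1  bne  r1, r0, L8        | r0=0 r1=15 r2=10 r3=20  [TAKEN]
PC=2  xori  r1, r1, 4        | r0=0 r1=11 r2=10 r3=20
PC=8  addi  r2, r0, 14       | r0=0 r1=11 r2=14 r3=20
PC=9  ori   r3, r1, 4        | r0=0 r1=11 r2=14 r3=15
PC=10 ori   r3, r3, 1        | r0=0 r1=11 r2=14 r3=15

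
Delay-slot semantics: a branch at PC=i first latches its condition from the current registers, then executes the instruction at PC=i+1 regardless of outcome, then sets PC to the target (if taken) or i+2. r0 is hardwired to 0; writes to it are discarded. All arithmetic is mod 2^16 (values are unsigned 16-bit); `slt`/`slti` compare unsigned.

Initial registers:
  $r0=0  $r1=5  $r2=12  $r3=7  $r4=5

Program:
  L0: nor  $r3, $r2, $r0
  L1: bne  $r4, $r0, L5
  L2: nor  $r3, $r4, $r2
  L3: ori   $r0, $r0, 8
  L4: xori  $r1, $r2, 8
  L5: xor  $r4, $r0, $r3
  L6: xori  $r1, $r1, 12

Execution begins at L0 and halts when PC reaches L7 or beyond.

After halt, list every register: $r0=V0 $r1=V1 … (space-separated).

  step pc=0: nor  $r3, $r2, $r0  regs=(0,5,12,65523,5)
  step pc=1: bne  $r4, $r0, L5  cond=T  regs=(0,5,12,65523,5)
  step pc=2: nor  $r3, $r4, $r2  regs=(0,5,12,65522,5)
  step pc=5: xor  $r4, $r0, $r3  regs=(0,5,12,65522,65522)
  step pc=6: xori  $r1, $r1, 12  regs=(0,9,12,65522,65522)

$r0=0 $r1=9 $r2=12 $r3=65522 $r4=65522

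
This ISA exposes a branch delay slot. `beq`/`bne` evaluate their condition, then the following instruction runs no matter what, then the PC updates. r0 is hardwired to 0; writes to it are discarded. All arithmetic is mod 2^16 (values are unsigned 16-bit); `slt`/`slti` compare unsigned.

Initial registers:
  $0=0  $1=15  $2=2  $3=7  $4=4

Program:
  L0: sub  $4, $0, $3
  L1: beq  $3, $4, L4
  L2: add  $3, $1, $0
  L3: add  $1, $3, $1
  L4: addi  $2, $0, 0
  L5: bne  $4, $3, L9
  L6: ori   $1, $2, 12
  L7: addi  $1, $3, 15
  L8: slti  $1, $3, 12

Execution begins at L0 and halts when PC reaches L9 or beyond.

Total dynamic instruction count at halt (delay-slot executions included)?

  step pc=0: sub  $4, $0, $3  regs=(0,15,2,7,65529)
  step pc=1: beq  $3, $4, L4  cond=F  regs=(0,15,2,7,65529)
  step pc=2: add  $3, $1, $0  regs=(0,15,2,15,65529)
  step pc=3: add  $1, $3, $1  regs=(0,30,2,15,65529)
  step pc=4: addi  $2, $0, 0  regs=(0,30,0,15,65529)
  step pc=5: bne  $4, $3, L9  cond=T  regs=(0,30,0,15,65529)
  step pc=6: ori   $1, $2, 12  regs=(0,12,0,15,65529)

7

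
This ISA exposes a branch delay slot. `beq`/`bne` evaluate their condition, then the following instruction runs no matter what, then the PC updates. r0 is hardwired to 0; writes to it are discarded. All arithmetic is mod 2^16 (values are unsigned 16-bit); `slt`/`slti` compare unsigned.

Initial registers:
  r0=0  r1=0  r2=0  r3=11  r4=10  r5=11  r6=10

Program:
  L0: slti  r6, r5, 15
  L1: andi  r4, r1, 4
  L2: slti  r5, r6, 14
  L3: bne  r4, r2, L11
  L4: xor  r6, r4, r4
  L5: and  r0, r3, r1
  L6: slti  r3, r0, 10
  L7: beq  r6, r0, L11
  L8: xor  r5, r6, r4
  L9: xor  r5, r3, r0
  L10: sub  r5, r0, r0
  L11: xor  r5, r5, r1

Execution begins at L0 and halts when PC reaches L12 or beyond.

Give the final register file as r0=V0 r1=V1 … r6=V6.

PC=0  slti  r6, r5, 15       | r0=0 r1=0 r2=0 r3=11 r4=10 r5=11 r6=1
PC=1  andi  r4, r1, 4        | r0=0 r1=0 r2=0 r3=11 r4=0 r5=11 r6=1
PC=2  slti  r5, r6, 14       | r0=0 r1=0 r2=0 r3=11 r4=0 r5=1 r6=1
PC=3  bne  r4, r2, L11       | r0=0 r1=0 r2=0 r3=11 r4=0 r5=1 r6=1  [not taken]
PC=4  xor  r6, r4, r4        | r0=0 r1=0 r2=0 r3=11 r4=0 r5=1 r6=0
PC=5  and  r0, r3, r1        | r0=0 r1=0 r2=0 r3=11 r4=0 r5=1 r6=0
PC=6  slti  r3, r0, 10       | r0=0 r1=0 r2=0 r3=1 r4=0 r5=1 r6=0
PC=7  beq  r6, r0, L11       | r0=0 r1=0 r2=0 r3=1 r4=0 r5=1 r6=0  [TAKEN]
PC=8  xor  r5, r6, r4        | r0=0 r1=0 r2=0 r3=1 r4=0 r5=0 r6=0
PC=11 xor  r5, r5, r1        | r0=0 r1=0 r2=0 r3=1 r4=0 r5=0 r6=0

r0=0 r1=0 r2=0 r3=1 r4=0 r5=0 r6=0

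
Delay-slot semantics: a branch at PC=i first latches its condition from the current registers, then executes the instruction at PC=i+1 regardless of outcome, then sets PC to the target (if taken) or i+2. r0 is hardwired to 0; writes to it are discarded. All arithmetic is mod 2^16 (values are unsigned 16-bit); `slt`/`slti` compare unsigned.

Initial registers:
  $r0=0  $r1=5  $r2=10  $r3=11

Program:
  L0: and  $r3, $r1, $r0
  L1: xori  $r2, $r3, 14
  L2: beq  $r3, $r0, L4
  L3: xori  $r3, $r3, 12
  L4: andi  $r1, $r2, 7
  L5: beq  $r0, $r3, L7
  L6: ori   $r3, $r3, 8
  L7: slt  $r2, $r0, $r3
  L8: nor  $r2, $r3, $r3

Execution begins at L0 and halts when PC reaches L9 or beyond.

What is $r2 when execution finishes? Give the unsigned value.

  step pc=0: and  $r3, $r1, $r0  regs=(0,5,10,0)
  step pc=1: xori  $r2, $r3, 14  regs=(0,5,14,0)
  step pc=2: beq  $r3, $r0, L4  cond=T  regs=(0,5,14,0)
  step pc=3: xori  $r3, $r3, 12  regs=(0,5,14,12)
  step pc=4: andi  $r1, $r2, 7  regs=(0,6,14,12)
  step pc=5: beq  $r0, $r3, L7  cond=F  regs=(0,6,14,12)
  step pc=6: ori   $r3, $r3, 8  regs=(0,6,14,12)
  step pc=7: slt  $r2, $r0, $r3  regs=(0,6,1,12)
  step pc=8: nor  $r2, $r3, $r3  regs=(0,6,65523,12)

65523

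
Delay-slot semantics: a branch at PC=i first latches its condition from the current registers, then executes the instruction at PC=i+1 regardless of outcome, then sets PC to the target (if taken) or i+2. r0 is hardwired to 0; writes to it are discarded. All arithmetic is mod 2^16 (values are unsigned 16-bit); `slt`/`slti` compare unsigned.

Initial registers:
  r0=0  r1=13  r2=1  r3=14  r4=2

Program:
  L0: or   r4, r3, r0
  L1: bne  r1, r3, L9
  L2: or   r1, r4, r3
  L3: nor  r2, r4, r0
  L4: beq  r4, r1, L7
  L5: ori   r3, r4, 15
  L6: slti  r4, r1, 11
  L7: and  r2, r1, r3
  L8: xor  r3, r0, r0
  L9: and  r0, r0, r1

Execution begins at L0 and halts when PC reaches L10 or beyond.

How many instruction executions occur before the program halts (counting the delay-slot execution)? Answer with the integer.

#0 or   r4, r3, r0 ; 0/13/1/14/14
#1 bne  r1, r3, L9 ; 0/13/1/14/14 ; →target
#2 or   r1, r4, r3 ; 0/14/1/14/14
#9 and  r0, r0, r1 ; 0/14/1/14/14

4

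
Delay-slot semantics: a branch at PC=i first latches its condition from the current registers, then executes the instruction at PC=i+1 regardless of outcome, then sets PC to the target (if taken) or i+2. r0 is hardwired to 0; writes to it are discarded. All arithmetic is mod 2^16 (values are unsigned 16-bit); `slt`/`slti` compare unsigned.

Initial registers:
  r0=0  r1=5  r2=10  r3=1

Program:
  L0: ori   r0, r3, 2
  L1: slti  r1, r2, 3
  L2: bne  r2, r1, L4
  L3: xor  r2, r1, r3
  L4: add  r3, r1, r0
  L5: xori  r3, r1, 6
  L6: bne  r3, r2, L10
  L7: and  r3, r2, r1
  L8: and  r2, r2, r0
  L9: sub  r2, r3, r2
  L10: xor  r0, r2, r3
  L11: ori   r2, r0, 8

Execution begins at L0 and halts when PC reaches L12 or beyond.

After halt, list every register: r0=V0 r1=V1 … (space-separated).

  step pc=0: ori   r0, r3, 2  regs=(0,5,10,1)
  step pc=1: slti  r1, r2, 3  regs=(0,0,10,1)
  step pc=2: bne  r2, r1, L4  cond=T  regs=(0,0,10,1)
  step pc=3: xor  r2, r1, r3  regs=(0,0,1,1)
  step pc=4: add  r3, r1, r0  regs=(0,0,1,0)
  step pc=5: xori  r3, r1, 6  regs=(0,0,1,6)
  step pc=6: bne  r3, r2, L10  cond=T  regs=(0,0,1,6)
  step pc=7: and  r3, r2, r1  regs=(0,0,1,0)
  step pc=10: xor  r0, r2, r3  regs=(0,0,1,0)
  step pc=11: ori   r2, r0, 8  regs=(0,0,8,0)

r0=0 r1=0 r2=8 r3=0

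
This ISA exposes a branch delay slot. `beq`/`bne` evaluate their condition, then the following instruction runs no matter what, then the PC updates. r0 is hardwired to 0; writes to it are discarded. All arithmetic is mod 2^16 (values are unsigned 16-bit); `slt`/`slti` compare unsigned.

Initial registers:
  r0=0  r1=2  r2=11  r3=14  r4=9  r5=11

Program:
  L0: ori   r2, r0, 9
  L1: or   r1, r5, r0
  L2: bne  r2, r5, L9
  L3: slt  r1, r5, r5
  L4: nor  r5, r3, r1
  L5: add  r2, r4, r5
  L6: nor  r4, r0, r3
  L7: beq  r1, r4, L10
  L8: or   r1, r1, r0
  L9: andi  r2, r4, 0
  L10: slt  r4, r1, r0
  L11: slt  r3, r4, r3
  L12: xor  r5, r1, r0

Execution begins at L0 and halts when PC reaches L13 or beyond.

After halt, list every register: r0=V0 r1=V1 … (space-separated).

#0 ori   r2, r0, 9 ; 0/2/9/14/9/11
#1 or   r1, r5, r0 ; 0/11/9/14/9/11
#2 bne  r2, r5, L9 ; 0/11/9/14/9/11 ; →target
#3 slt  r1, r5, r5 ; 0/0/9/14/9/11
#9 andi  r2, r4, 0 ; 0/0/0/14/9/11
#10 slt  r4, r1, r0 ; 0/0/0/14/0/11
#11 slt  r3, r4, r3 ; 0/0/0/1/0/11
#12 xor  r5, r1, r0 ; 0/0/0/1/0/0

r0=0 r1=0 r2=0 r3=1 r4=0 r5=0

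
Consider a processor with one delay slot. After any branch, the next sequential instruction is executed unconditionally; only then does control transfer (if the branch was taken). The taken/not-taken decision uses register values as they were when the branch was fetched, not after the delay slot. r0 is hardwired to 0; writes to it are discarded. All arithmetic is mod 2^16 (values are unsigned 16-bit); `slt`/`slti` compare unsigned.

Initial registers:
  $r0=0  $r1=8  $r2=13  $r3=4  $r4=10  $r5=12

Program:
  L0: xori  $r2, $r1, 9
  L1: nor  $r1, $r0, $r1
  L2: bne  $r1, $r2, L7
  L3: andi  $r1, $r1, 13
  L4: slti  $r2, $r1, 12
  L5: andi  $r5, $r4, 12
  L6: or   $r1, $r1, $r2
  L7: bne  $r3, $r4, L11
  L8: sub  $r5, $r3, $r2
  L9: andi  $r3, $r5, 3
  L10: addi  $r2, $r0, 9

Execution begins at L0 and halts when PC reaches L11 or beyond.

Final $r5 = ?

[0] xori  $r2, $r1, 9  →  {$r0:0, $r1:8, $r2:1, $r3:4, $r4:10, $r5:12}
[1] nor  $r1, $r0, $r1  →  {$r0:0, $r1:65527, $r2:1, $r3:4, $r4:10, $r5:12}
[2] bne  $r1, $r2, L7  →  {$r0:0, $r1:65527, $r2:1, $r3:4, $r4:10, $r5:12}  ⟨branch taken⟩
[3] andi  $r1, $r1, 13  →  {$r0:0, $r1:5, $r2:1, $r3:4, $r4:10, $r5:12}
[7] bne  $r3, $r4, L11  →  {$r0:0, $r1:5, $r2:1, $r3:4, $r4:10, $r5:12}  ⟨branch taken⟩
[8] sub  $r5, $r3, $r2  →  {$r0:0, $r1:5, $r2:1, $r3:4, $r4:10, $r5:3}

3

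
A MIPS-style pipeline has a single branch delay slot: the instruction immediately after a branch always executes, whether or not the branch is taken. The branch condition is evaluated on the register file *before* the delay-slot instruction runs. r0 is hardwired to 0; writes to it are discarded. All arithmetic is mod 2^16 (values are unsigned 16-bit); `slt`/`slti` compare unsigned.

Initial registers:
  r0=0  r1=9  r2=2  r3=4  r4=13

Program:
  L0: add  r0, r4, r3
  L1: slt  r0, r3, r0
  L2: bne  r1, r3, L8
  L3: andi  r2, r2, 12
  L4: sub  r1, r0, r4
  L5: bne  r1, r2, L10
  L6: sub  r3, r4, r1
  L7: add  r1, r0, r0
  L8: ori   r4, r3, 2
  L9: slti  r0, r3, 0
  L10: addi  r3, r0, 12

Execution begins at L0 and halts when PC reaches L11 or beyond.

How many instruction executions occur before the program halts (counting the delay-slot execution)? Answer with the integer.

7

PC=0  add  r0, r4, r3        | r0=0 r1=9 r2=2 r3=4 r4=13
PC=1  slt  r0, r3, r0        | r0=0 r1=9 r2=2 r3=4 r4=13
PC=2  bne  r1, r3, L8        | r0=0 r1=9 r2=2 r3=4 r4=13  [TAKEN]
PC=3  andi  r2, r2, 12       | r0=0 r1=9 r2=0 r3=4 r4=13
PC=8  ori   r4, r3, 2        | r0=0 r1=9 r2=0 r3=4 r4=6
PC=9  slti  r0, r3, 0        | r0=0 r1=9 r2=0 r3=4 r4=6
PC=10 addi  r3, r0, 12       | r0=0 r1=9 r2=0 r3=12 r4=6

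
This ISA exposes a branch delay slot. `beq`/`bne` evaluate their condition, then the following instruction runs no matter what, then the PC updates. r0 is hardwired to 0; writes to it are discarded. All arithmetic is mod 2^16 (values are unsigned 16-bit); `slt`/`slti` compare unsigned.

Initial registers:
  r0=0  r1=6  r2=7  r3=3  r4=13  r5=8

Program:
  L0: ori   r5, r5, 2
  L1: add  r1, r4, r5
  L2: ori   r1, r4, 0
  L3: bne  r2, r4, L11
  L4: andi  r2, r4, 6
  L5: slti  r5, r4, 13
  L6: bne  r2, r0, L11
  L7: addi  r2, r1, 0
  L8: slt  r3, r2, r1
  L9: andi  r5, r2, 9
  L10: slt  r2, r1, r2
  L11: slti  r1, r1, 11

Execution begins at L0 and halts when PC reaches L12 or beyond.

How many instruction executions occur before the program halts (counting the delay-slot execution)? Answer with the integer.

PC=0  ori   r5, r5, 2        | r0=0 r1=6 r2=7 r3=3 r4=13 r5=10
PC=1  add  r1, r4, r5        | r0=0 r1=23 r2=7 r3=3 r4=13 r5=10
PC=2  ori   r1, r4, 0        | r0=0 r1=13 r2=7 r3=3 r4=13 r5=10
PC=3  bne  r2, r4, L11       | r0=0 r1=13 r2=7 r3=3 r4=13 r5=10  [TAKEN]
PC=4  andi  r2, r4, 6        | r0=0 r1=13 r2=4 r3=3 r4=13 r5=10
PC=11 slti  r1, r1, 11       | r0=0 r1=0 r2=4 r3=3 r4=13 r5=10

6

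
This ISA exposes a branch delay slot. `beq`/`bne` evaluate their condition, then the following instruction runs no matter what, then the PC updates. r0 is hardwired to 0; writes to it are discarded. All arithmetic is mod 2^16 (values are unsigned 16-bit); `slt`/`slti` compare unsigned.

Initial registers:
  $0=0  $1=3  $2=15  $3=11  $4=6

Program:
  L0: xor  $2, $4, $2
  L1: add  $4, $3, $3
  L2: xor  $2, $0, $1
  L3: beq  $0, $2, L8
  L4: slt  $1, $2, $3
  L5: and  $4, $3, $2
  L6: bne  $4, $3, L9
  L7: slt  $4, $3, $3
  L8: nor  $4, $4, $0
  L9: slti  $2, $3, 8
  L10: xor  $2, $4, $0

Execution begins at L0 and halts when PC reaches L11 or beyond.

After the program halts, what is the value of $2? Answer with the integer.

0

#0 xor  $2, $4, $2 ; 0/3/9/11/6
#1 add  $4, $3, $3 ; 0/3/9/11/22
#2 xor  $2, $0, $1 ; 0/3/3/11/22
#3 beq  $0, $2, L8 ; 0/3/3/11/22 ; →fallthru
#4 slt  $1, $2, $3 ; 0/1/3/11/22
#5 and  $4, $3, $2 ; 0/1/3/11/3
#6 bne  $4, $3, L9 ; 0/1/3/11/3 ; →target
#7 slt  $4, $3, $3 ; 0/1/3/11/0
#9 slti  $2, $3, 8 ; 0/1/0/11/0
#10 xor  $2, $4, $0 ; 0/1/0/11/0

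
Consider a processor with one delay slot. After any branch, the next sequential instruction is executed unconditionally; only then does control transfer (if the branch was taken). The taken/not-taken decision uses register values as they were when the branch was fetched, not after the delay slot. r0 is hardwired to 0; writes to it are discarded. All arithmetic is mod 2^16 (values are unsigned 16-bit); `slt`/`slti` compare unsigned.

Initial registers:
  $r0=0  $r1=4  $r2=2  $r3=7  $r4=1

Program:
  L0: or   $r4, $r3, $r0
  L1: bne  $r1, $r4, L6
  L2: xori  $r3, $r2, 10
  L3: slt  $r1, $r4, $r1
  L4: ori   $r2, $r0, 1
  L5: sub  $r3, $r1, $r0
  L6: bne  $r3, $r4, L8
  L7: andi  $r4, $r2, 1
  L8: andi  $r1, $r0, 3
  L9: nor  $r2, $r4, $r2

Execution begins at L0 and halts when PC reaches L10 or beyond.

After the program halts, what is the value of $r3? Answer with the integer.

PC=0  or   $r4, $r3, $r0     | $r0=0 $r1=4 $r2=2 $r3=7 $r4=7
PC=1  bne  $r1, $r4, L6      | $r0=0 $r1=4 $r2=2 $r3=7 $r4=7  [TAKEN]
PC=2  xori  $r3, $r2, 10     | $r0=0 $r1=4 $r2=2 $r3=8 $r4=7
PC=6  bne  $r3, $r4, L8      | $r0=0 $r1=4 $r2=2 $r3=8 $r4=7  [TAKEN]
PC=7  andi  $r4, $r2, 1      | $r0=0 $r1=4 $r2=2 $r3=8 $r4=0
PC=8  andi  $r1, $r0, 3      | $r0=0 $r1=0 $r2=2 $r3=8 $r4=0
PC=9  nor  $r2, $r4, $r2     | $r0=0 $r1=0 $r2=65533 $r3=8 $r4=0

8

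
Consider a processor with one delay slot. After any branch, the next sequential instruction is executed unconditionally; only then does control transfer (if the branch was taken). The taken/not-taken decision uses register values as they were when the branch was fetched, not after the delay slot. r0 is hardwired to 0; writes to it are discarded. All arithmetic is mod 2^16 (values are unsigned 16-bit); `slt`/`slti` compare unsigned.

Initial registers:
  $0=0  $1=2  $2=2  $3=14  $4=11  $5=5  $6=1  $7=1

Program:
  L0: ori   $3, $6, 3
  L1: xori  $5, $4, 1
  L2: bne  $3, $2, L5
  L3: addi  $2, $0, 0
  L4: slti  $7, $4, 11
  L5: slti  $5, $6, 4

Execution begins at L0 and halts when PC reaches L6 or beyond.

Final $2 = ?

[0] ori   $3, $6, 3  →  {$0:0, $1:2, $2:2, $3:3, $4:11, $5:5, $6:1, $7:1}
[1] xori  $5, $4, 1  →  {$0:0, $1:2, $2:2, $3:3, $4:11, $5:10, $6:1, $7:1}
[2] bne  $3, $2, L5  →  {$0:0, $1:2, $2:2, $3:3, $4:11, $5:10, $6:1, $7:1}  ⟨branch taken⟩
[3] addi  $2, $0, 0  →  {$0:0, $1:2, $2:0, $3:3, $4:11, $5:10, $6:1, $7:1}
[5] slti  $5, $6, 4  →  {$0:0, $1:2, $2:0, $3:3, $4:11, $5:1, $6:1, $7:1}

0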